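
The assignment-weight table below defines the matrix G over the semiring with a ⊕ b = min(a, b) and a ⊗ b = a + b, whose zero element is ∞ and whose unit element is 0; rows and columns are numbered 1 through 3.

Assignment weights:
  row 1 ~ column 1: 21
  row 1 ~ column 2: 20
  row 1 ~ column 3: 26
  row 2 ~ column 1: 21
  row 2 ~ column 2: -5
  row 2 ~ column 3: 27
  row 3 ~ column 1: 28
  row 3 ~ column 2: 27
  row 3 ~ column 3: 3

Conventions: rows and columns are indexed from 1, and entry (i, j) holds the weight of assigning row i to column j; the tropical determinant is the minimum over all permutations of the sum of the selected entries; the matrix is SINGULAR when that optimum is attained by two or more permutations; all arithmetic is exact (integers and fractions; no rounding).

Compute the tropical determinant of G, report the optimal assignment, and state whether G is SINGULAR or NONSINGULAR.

σ = (1, 2, 3): 21 + (-5) + 3 = 19
σ = (1, 3, 2): 21 + 27 + 27 = 75
σ = (2, 1, 3): 20 + 21 + 3 = 44
σ = (2, 3, 1): 20 + 27 + 28 = 75
σ = (3, 1, 2): 26 + 21 + 27 = 74
σ = (3, 2, 1): 26 + (-5) + 28 = 49
Optimal value attained by: σ = (1, 2, 3).
Answer: det⊕(G) = 19; verdict: NONSINGULAR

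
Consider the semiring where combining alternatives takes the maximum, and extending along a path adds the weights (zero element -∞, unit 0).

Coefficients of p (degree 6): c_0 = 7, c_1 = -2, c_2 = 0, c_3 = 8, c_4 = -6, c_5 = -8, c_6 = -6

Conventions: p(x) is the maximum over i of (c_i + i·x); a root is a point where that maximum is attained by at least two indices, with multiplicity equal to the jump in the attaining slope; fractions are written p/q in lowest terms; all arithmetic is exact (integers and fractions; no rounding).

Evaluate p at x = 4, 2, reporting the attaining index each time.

p(4) = max(7+0·4=7, -2+1·4=2, 0+2·4=8, 8+3·4=20, -6+4·4=10, -8+5·4=12, -6+6·4=18) = 20 (attained by i=3)
p(2) = max(7+0·2=7, -2+1·2=0, 0+2·2=4, 8+3·2=14, -6+4·2=2, -8+5·2=2, -6+6·2=6) = 14 (attained by i=3)
Answer: p(4) = 20; p(2) = 14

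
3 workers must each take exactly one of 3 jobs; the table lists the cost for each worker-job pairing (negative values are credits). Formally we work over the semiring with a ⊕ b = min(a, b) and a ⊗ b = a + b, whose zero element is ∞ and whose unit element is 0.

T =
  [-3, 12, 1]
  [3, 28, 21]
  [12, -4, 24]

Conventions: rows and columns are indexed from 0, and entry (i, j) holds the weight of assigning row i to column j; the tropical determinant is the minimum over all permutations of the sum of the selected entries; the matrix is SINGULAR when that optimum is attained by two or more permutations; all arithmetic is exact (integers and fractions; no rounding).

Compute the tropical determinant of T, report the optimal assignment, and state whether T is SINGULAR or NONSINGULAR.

σ = (0, 1, 2): (-3) + 28 + 24 = 49
σ = (0, 2, 1): (-3) + 21 + (-4) = 14
σ = (1, 0, 2): 12 + 3 + 24 = 39
σ = (1, 2, 0): 12 + 21 + 12 = 45
σ = (2, 0, 1): 1 + 3 + (-4) = 0
σ = (2, 1, 0): 1 + 28 + 12 = 41
Optimal value attained by: σ = (2, 0, 1).
Answer: det⊕(T) = 0; verdict: NONSINGULAR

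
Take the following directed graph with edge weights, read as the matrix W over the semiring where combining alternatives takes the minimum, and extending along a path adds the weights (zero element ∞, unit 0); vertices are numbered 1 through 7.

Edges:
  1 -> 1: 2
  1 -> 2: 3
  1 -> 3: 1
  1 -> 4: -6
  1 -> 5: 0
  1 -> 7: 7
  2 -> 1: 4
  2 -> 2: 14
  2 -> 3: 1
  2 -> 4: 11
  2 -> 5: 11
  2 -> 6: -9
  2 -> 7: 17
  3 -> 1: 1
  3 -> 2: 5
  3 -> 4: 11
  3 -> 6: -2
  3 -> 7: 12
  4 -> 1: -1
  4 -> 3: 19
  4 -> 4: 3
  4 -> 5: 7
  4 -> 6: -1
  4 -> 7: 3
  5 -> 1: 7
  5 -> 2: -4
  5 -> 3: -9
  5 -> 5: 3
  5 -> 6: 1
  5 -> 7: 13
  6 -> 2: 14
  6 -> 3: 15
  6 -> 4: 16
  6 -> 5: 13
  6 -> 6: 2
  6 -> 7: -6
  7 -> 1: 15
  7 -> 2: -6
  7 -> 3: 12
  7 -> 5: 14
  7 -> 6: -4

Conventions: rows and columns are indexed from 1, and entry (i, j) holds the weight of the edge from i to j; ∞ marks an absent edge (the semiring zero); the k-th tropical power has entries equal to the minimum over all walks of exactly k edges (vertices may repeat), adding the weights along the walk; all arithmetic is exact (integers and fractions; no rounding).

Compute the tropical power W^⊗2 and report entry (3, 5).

W^⊗2:
  [-7, -4, -9, -4, 1, -7, -3]
  [2, 5, 2, -2, 4, -7, -15]
  [3, 4, 2, -5, 1, -4, -8]
  [1, -3, -2, -7, -1, -1, -7]
  [-8, -4, -6, 1, 6, -13, -5]
  [9, -12, 4, 18, 8, -10, -4]
  [-2, 8, -5, 5, 5, -15, -10]
Key observation: the optimum is the walk 3->1->5, with weight 1 + 0 = 1.
Optimal value attained by: walk 3->1->5.
Answer: (W^⊗2)[3][5] = 1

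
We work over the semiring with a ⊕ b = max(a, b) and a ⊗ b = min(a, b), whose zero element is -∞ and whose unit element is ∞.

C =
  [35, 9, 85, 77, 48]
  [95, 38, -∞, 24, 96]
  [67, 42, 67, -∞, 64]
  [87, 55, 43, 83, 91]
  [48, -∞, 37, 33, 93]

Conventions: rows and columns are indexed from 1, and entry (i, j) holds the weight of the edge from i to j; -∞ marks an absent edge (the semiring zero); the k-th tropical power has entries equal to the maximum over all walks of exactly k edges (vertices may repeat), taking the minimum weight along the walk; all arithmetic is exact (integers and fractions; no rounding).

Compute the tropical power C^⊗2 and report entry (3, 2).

C^⊗2:
  [77, 55, 67, 77, 77]
  [48, 38, 85, 77, 93]
  [67, 42, 67, 67, 64]
  [83, 55, 85, 83, 91]
  [48, 37, 48, 48, 93]
Key observation: the optimum is the walk 3->3->2, with weight 67 min 42 = 42.
Optimal value attained by: walk 3->3->2.
Answer: (C^⊗2)[3][2] = 42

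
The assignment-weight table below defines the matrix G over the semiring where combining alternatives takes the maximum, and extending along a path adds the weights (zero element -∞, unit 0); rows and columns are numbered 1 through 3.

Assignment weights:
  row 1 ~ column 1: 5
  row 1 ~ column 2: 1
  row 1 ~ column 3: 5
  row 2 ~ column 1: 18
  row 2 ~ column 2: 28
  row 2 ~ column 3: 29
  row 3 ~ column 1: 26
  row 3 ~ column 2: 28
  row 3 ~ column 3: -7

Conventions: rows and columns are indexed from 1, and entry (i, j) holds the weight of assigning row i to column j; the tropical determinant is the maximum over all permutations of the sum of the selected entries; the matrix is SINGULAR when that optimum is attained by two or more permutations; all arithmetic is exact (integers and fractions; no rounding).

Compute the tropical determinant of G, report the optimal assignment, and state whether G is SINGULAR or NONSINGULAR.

σ = (1, 2, 3): 5 + 28 + (-7) = 26
σ = (1, 3, 2): 5 + 29 + 28 = 62
σ = (2, 1, 3): 1 + 18 + (-7) = 12
σ = (2, 3, 1): 1 + 29 + 26 = 56
σ = (3, 1, 2): 5 + 18 + 28 = 51
σ = (3, 2, 1): 5 + 28 + 26 = 59
Optimal value attained by: σ = (1, 3, 2).
Answer: det⊕(G) = 62; verdict: NONSINGULAR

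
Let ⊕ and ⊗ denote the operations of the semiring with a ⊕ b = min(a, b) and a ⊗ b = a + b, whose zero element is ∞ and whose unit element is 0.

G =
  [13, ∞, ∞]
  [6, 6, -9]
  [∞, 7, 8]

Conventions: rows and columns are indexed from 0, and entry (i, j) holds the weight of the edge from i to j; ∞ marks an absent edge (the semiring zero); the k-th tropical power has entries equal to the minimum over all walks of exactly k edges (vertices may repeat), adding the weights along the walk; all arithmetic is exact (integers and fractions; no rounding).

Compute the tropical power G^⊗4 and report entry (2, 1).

G^⊗2:
  [26, ∞, ∞]
  [12, -2, -3]
  [13, 13, -2]
G^⊗3:
  [39, ∞, ∞]
  [4, 4, -11]
  [19, 5, 4]
G^⊗4:
  [52, ∞, ∞]
  [10, -4, -5]
  [11, 11, -4]
Key observation: the optimum is the walk 2->1->1->2->1, with weight 7 + 6 + (-9) + 7 = 11.
Optimal value attained by: walk 2->1->1->2->1.
Answer: (G^⊗4)[2][1] = 11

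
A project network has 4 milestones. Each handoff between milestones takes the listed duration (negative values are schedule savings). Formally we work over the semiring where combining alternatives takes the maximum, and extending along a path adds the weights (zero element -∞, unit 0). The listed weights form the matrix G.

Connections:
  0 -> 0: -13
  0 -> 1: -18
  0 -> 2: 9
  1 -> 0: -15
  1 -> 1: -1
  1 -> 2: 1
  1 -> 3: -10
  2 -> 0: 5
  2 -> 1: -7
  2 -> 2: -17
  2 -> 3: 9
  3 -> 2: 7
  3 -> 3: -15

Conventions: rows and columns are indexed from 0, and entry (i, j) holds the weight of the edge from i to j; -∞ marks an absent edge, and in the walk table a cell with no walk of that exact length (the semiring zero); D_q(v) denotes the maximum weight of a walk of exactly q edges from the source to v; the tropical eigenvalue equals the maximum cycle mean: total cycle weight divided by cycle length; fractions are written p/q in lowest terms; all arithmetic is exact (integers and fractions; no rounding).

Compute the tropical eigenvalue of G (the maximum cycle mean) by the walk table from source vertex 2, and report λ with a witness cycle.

q=0: [-∞, -∞, 0, -∞]
q=1: [5, -7, -17, 9]
q=2: [-8, -8, 16, -6]
q=3: [21, 9, 1, 25]
q=4: [8, 8, 32, 10]
Optimal cycle mean attained by: cycle 2->3->2, total 9 + 7, length 2.
Answer: λ = 8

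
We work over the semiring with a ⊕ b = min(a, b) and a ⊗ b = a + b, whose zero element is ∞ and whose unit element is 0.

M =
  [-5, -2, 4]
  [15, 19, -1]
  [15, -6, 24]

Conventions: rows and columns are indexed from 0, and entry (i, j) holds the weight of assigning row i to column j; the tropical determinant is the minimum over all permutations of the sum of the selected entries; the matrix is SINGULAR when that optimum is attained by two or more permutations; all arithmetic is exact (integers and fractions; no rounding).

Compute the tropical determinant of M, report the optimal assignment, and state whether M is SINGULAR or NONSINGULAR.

σ = (0, 1, 2): (-5) + 19 + 24 = 38
σ = (0, 2, 1): (-5) + (-1) + (-6) = -12
σ = (1, 0, 2): (-2) + 15 + 24 = 37
σ = (1, 2, 0): (-2) + (-1) + 15 = 12
σ = (2, 0, 1): 4 + 15 + (-6) = 13
σ = (2, 1, 0): 4 + 19 + 15 = 38
Optimal value attained by: σ = (0, 2, 1).
Answer: det⊕(M) = -12; verdict: NONSINGULAR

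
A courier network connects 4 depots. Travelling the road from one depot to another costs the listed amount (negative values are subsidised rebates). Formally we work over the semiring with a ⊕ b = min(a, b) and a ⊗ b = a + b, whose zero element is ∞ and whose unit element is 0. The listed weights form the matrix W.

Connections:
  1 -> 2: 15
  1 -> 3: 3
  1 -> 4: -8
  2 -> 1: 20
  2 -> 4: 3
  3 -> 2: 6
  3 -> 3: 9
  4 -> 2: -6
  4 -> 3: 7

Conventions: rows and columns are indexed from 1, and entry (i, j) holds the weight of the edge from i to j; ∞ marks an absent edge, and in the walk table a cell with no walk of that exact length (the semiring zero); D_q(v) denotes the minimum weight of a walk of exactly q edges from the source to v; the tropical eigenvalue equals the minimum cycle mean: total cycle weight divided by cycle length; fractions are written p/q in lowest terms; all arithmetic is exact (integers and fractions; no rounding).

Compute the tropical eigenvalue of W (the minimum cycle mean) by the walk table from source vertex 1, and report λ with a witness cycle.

q=0: [0, ∞, ∞, ∞]
q=1: [∞, 15, 3, -8]
q=2: [35, -14, -1, 18]
q=3: [6, 5, 8, -11]
q=4: [25, -17, -4, -2]
Optimal cycle mean attained by: cycle 2->4->2, total 3 + (-6), length 2.
Answer: λ = -3/2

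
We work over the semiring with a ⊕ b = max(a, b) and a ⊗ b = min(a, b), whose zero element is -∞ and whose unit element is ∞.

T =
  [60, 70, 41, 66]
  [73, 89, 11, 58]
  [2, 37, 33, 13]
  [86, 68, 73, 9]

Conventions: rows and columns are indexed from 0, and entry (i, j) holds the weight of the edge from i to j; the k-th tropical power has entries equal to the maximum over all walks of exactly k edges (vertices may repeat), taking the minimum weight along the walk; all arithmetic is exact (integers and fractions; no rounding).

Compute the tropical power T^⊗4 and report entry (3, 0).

T^⊗2:
  [70, 70, 66, 60]
  [73, 89, 58, 66]
  [37, 37, 33, 37]
  [68, 70, 41, 66]
T^⊗3:
  [70, 70, 60, 66]
  [73, 89, 66, 66]
  [37, 37, 37, 37]
  [70, 70, 66, 66]
T^⊗4:
  [70, 70, 66, 66]
  [73, 89, 66, 66]
  [37, 37, 37, 37]
  [70, 70, 66, 66]
Key observation: the optimum is the walk 3->0->1->1->0, with weight 86 min 70 min 89 min 73 = 70.
Optimal value attained by: walk 3->0->1->1->0.
Answer: (T^⊗4)[3][0] = 70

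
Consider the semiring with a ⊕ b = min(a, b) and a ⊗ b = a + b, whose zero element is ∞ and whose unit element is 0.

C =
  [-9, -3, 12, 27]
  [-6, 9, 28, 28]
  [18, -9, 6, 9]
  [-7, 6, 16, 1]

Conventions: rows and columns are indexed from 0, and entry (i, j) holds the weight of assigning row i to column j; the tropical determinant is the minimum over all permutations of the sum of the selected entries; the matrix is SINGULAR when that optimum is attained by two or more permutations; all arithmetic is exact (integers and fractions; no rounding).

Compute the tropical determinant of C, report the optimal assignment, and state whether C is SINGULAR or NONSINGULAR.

σ = (0, 1, 2, 3): (-9) + 9 + 6 + 1 = 7
σ = (0, 1, 3, 2): (-9) + 9 + 9 + 16 = 25
σ = (0, 2, 1, 3): (-9) + 28 + (-9) + 1 = 11
σ = (0, 2, 3, 1): (-9) + 28 + 9 + 6 = 34
σ = (0, 3, 1, 2): (-9) + 28 + (-9) + 16 = 26
σ = (0, 3, 2, 1): (-9) + 28 + 6 + 6 = 31
σ = (1, 0, 2, 3): (-3) + (-6) + 6 + 1 = -2
σ = (1, 0, 3, 2): (-3) + (-6) + 9 + 16 = 16
σ = (1, 2, 0, 3): (-3) + 28 + 18 + 1 = 44
σ = (1, 2, 3, 0): (-3) + 28 + 9 + (-7) = 27
σ = (1, 3, 0, 2): (-3) + 28 + 18 + 16 = 59
σ = (1, 3, 2, 0): (-3) + 28 + 6 + (-7) = 24
σ = (2, 0, 1, 3): 12 + (-6) + (-9) + 1 = -2
σ = (2, 0, 3, 1): 12 + (-6) + 9 + 6 = 21
σ = (2, 1, 0, 3): 12 + 9 + 18 + 1 = 40
σ = (2, 1, 3, 0): 12 + 9 + 9 + (-7) = 23
σ = (2, 3, 0, 1): 12 + 28 + 18 + 6 = 64
σ = (2, 3, 1, 0): 12 + 28 + (-9) + (-7) = 24
σ = (3, 0, 1, 2): 27 + (-6) + (-9) + 16 = 28
σ = (3, 0, 2, 1): 27 + (-6) + 6 + 6 = 33
σ = (3, 1, 0, 2): 27 + 9 + 18 + 16 = 70
σ = (3, 1, 2, 0): 27 + 9 + 6 + (-7) = 35
σ = (3, 2, 0, 1): 27 + 28 + 18 + 6 = 79
σ = (3, 2, 1, 0): 27 + 28 + (-9) + (-7) = 39
Optimal value attained by: σ = (1, 0, 2, 3).
Answer: det⊕(C) = -2; verdict: SINGULAR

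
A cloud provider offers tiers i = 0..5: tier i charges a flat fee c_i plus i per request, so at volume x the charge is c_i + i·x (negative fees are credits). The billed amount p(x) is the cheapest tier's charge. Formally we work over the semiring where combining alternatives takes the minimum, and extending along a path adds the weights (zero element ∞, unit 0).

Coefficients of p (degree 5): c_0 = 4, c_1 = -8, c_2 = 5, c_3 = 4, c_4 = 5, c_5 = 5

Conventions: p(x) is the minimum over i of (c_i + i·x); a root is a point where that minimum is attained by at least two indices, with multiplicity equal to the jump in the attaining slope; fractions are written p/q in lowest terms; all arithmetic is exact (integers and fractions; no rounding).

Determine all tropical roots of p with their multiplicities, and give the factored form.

hull edge (i=0, c=4) to (i=1, c=-8): slope -12, span 1
hull edge (i=1, c=-8) to (i=5, c=5): slope 13/4, span 4
Factored form: p(x) = 5 ⊗ (x ⊕ (-13/4)) ⊗ (x ⊕ (-13/4)) ⊗ (x ⊕ (-13/4)) ⊗ (x ⊕ (-13/4)) ⊗ (x ⊕ 12)
Answer: roots = -13/4 (mult 4), 12 (mult 1)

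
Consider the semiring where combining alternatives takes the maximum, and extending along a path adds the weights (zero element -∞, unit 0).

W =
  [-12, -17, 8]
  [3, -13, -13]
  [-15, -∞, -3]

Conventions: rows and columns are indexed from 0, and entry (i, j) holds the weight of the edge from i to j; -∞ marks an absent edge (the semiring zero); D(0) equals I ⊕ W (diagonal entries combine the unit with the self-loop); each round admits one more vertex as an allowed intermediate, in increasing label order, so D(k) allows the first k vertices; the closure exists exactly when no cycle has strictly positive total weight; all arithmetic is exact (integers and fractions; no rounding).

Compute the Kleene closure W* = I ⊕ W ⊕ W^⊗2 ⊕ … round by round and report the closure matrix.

D(0):
  [0, -17, 8]
  [3, 0, -13]
  [-15, -∞, 0]
D(1):
  [0, -17, 8]
  [3, 0, 11]
  [-15, -32, 0]
D(2):
  [0, -17, 8]
  [3, 0, 11]
  [-15, -32, 0]
D(3):
  [0, -17, 8]
  [3, 0, 11]
  [-15, -32, 0]
Answer: W* = [[0, -17, 8], [3, 0, 11], [-15, -32, 0]]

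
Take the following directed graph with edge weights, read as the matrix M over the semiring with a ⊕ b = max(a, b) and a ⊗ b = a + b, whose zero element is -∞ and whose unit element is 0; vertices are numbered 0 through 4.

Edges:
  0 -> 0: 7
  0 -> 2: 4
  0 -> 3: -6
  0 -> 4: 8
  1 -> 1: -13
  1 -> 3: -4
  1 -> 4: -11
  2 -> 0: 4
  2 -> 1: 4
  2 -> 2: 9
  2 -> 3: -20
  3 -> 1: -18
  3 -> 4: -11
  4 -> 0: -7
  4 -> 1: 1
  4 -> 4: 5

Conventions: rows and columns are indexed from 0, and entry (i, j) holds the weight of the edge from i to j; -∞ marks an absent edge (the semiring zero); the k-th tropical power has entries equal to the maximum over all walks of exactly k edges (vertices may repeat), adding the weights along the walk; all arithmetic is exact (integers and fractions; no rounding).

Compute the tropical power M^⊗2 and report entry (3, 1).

M^⊗2:
  [14, 9, 13, 1, 15]
  [-18, -10, -∞, -17, -6]
  [13, 13, 18, 0, 12]
  [-18, -10, -∞, -22, -6]
  [0, 6, -3, -3, 10]
Key observation: the optimum is the walk 3->4->1, with weight (-11) + 1 = -10.
Optimal value attained by: walk 3->4->1.
Answer: (M^⊗2)[3][1] = -10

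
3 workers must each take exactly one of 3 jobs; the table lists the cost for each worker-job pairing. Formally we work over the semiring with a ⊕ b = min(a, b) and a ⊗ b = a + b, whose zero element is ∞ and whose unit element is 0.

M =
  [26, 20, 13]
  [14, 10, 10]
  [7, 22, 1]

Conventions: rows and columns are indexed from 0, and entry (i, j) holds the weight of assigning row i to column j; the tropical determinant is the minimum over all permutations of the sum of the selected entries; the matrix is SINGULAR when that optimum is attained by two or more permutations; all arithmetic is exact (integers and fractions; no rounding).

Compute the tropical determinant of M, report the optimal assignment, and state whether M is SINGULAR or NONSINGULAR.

σ = (0, 1, 2): 26 + 10 + 1 = 37
σ = (0, 2, 1): 26 + 10 + 22 = 58
σ = (1, 0, 2): 20 + 14 + 1 = 35
σ = (1, 2, 0): 20 + 10 + 7 = 37
σ = (2, 0, 1): 13 + 14 + 22 = 49
σ = (2, 1, 0): 13 + 10 + 7 = 30
Optimal value attained by: σ = (2, 1, 0).
Answer: det⊕(M) = 30; verdict: NONSINGULAR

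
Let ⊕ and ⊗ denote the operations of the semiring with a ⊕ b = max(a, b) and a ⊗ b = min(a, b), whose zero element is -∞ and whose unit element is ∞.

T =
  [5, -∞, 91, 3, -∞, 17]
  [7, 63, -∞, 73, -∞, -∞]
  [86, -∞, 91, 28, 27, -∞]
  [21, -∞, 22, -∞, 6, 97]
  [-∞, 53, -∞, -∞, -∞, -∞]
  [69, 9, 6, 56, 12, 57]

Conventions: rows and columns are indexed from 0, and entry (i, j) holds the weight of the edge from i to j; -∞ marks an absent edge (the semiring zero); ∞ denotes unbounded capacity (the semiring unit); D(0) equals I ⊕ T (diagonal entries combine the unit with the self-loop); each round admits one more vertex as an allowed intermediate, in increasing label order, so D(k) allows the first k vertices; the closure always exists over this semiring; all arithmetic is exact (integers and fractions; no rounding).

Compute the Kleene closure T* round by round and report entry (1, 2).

D(0):
  [∞, -∞, 91, 3, -∞, 17]
  [7, ∞, -∞, 73, -∞, -∞]
  [86, -∞, ∞, 28, 27, -∞]
  [21, -∞, 22, ∞, 6, 97]
  [-∞, 53, -∞, -∞, ∞, -∞]
  [69, 9, 6, 56, 12, ∞]
D(1):
  [∞, -∞, 91, 3, -∞, 17]
  [7, ∞, 7, 73, -∞, 7]
  [86, -∞, ∞, 28, 27, 17]
  [21, -∞, 22, ∞, 6, 97]
  [-∞, 53, -∞, -∞, ∞, -∞]
  [69, 9, 69, 56, 12, ∞]
D(2):
  [∞, -∞, 91, 3, -∞, 17]
  [7, ∞, 7, 73, -∞, 7]
  [86, -∞, ∞, 28, 27, 17]
  [21, -∞, 22, ∞, 6, 97]
  [7, 53, 7, 53, ∞, 7]
  [69, 9, 69, 56, 12, ∞]
D(3):
  [∞, -∞, 91, 28, 27, 17]
  [7, ∞, 7, 73, 7, 7]
  [86, -∞, ∞, 28, 27, 17]
  [22, -∞, 22, ∞, 22, 97]
  [7, 53, 7, 53, ∞, 7]
  [69, 9, 69, 56, 27, ∞]
D(4):
  [∞, -∞, 91, 28, 27, 28]
  [22, ∞, 22, 73, 22, 73]
  [86, -∞, ∞, 28, 27, 28]
  [22, -∞, 22, ∞, 22, 97]
  [22, 53, 22, 53, ∞, 53]
  [69, 9, 69, 56, 27, ∞]
D(5):
  [∞, 27, 91, 28, 27, 28]
  [22, ∞, 22, 73, 22, 73]
  [86, 27, ∞, 28, 27, 28]
  [22, 22, 22, ∞, 22, 97]
  [22, 53, 22, 53, ∞, 53]
  [69, 27, 69, 56, 27, ∞]
D(6):
  [∞, 27, 91, 28, 27, 28]
  [69, ∞, 69, 73, 27, 73]
  [86, 27, ∞, 28, 27, 28]
  [69, 27, 69, ∞, 27, 97]
  [53, 53, 53, 53, ∞, 53]
  [69, 27, 69, 56, 27, ∞]
Answer: T*[1][2] = 69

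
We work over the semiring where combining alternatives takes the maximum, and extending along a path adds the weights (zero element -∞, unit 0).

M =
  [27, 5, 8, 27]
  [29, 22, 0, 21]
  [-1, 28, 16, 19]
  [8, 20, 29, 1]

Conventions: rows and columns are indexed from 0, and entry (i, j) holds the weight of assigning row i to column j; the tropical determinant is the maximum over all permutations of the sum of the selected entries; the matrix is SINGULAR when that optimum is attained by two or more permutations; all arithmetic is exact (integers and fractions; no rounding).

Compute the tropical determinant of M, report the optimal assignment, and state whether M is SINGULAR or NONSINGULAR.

σ = (0, 1, 2, 3): 27 + 22 + 16 + 1 = 66
σ = (0, 1, 3, 2): 27 + 22 + 19 + 29 = 97
σ = (0, 2, 1, 3): 27 + 0 + 28 + 1 = 56
σ = (0, 2, 3, 1): 27 + 0 + 19 + 20 = 66
σ = (0, 3, 1, 2): 27 + 21 + 28 + 29 = 105
σ = (0, 3, 2, 1): 27 + 21 + 16 + 20 = 84
σ = (1, 0, 2, 3): 5 + 29 + 16 + 1 = 51
σ = (1, 0, 3, 2): 5 + 29 + 19 + 29 = 82
σ = (1, 2, 0, 3): 5 + 0 + (-1) + 1 = 5
σ = (1, 2, 3, 0): 5 + 0 + 19 + 8 = 32
σ = (1, 3, 0, 2): 5 + 21 + (-1) + 29 = 54
σ = (1, 3, 2, 0): 5 + 21 + 16 + 8 = 50
σ = (2, 0, 1, 3): 8 + 29 + 28 + 1 = 66
σ = (2, 0, 3, 1): 8 + 29 + 19 + 20 = 76
σ = (2, 1, 0, 3): 8 + 22 + (-1) + 1 = 30
σ = (2, 1, 3, 0): 8 + 22 + 19 + 8 = 57
σ = (2, 3, 0, 1): 8 + 21 + (-1) + 20 = 48
σ = (2, 3, 1, 0): 8 + 21 + 28 + 8 = 65
σ = (3, 0, 1, 2): 27 + 29 + 28 + 29 = 113
σ = (3, 0, 2, 1): 27 + 29 + 16 + 20 = 92
σ = (3, 1, 0, 2): 27 + 22 + (-1) + 29 = 77
σ = (3, 1, 2, 0): 27 + 22 + 16 + 8 = 73
σ = (3, 2, 0, 1): 27 + 0 + (-1) + 20 = 46
σ = (3, 2, 1, 0): 27 + 0 + 28 + 8 = 63
Optimal value attained by: σ = (3, 0, 1, 2).
Answer: det⊕(M) = 113; verdict: NONSINGULAR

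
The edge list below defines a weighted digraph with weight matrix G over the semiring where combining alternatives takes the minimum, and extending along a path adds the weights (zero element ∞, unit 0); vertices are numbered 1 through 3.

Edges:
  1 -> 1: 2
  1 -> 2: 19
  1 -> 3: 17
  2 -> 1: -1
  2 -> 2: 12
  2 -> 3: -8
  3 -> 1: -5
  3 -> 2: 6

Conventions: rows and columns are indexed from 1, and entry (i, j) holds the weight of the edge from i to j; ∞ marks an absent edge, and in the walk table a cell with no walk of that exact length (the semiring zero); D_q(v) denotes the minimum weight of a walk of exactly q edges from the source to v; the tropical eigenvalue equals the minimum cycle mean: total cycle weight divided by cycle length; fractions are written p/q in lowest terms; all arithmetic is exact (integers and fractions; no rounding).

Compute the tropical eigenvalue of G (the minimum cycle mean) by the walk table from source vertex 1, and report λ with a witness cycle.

q=0: [0, ∞, ∞]
q=1: [2, 19, 17]
q=2: [4, 21, 11]
q=3: [6, 17, 13]
Optimal cycle mean attained by: cycle 2->3->2, total (-8) + 6, length 2.
Answer: λ = -1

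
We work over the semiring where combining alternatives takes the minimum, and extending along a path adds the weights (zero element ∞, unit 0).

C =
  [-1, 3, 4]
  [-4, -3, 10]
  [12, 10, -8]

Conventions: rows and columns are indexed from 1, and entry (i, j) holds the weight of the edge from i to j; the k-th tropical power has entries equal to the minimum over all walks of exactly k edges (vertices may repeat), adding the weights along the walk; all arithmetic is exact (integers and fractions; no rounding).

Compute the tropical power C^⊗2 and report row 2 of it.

C^⊗2:
  [-2, 0, -4]
  [-7, -6, 0]
  [4, 2, -16]
Answer: row 2 of C^⊗2 = [-7, -6, 0]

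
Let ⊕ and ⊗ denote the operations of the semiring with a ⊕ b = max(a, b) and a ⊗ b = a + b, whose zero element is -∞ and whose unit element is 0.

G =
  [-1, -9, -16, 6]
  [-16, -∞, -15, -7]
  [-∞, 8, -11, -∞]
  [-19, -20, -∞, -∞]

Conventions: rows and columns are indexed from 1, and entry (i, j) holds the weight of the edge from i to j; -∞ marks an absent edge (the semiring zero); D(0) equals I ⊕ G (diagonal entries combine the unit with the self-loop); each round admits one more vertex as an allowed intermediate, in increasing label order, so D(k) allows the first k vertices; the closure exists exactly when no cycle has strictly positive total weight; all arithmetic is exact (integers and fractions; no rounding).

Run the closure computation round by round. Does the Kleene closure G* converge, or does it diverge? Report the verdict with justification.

D(0):
  [0, -9, -16, 6]
  [-16, 0, -15, -7]
  [-∞, 8, 0, -∞]
  [-19, -20, -∞, 0]
D(1):
  [0, -9, -16, 6]
  [-16, 0, -15, -7]
  [-∞, 8, 0, -∞]
  [-19, -20, -35, 0]
D(2):
  [0, -9, -16, 6]
  [-16, 0, -15, -7]
  [-8, 8, 0, 1]
  [-19, -20, -35, 0]
D(3):
  [0, -8, -16, 6]
  [-16, 0, -15, -7]
  [-8, 8, 0, 1]
  [-19, -20, -35, 0]
D(4):
  [0, -8, -16, 6]
  [-16, 0, -15, -7]
  [-8, 8, 0, 1]
  [-19, -20, -35, 0]
Key observation: every diagonal entry stays at the unit through all rounds, so no improving cycle exists.
Answer: CONVERGES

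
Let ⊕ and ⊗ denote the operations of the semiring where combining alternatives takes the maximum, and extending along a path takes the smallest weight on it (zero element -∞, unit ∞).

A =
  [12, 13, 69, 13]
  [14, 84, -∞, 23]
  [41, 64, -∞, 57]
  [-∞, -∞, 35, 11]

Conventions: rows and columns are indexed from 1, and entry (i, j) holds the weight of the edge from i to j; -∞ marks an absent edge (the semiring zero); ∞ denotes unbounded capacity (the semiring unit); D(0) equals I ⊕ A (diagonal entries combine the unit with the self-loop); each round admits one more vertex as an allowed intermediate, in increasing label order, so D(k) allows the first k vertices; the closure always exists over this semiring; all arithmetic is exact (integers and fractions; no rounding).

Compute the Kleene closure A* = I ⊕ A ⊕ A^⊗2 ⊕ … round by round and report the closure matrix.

D(0):
  [∞, 13, 69, 13]
  [14, ∞, -∞, 23]
  [41, 64, ∞, 57]
  [-∞, -∞, 35, ∞]
D(1):
  [∞, 13, 69, 13]
  [14, ∞, 14, 23]
  [41, 64, ∞, 57]
  [-∞, -∞, 35, ∞]
D(2):
  [∞, 13, 69, 13]
  [14, ∞, 14, 23]
  [41, 64, ∞, 57]
  [-∞, -∞, 35, ∞]
D(3):
  [∞, 64, 69, 57]
  [14, ∞, 14, 23]
  [41, 64, ∞, 57]
  [35, 35, 35, ∞]
D(4):
  [∞, 64, 69, 57]
  [23, ∞, 23, 23]
  [41, 64, ∞, 57]
  [35, 35, 35, ∞]
Answer: A* = [[∞, 64, 69, 57], [23, ∞, 23, 23], [41, 64, ∞, 57], [35, 35, 35, ∞]]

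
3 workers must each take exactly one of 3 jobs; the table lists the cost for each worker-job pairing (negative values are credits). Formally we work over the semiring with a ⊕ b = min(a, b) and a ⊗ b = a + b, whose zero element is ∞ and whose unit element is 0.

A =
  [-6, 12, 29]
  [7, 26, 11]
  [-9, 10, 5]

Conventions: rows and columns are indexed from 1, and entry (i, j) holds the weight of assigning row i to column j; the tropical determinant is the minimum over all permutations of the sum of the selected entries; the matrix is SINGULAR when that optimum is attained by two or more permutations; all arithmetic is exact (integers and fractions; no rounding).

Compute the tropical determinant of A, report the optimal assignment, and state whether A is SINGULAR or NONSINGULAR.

σ = (1, 2, 3): (-6) + 26 + 5 = 25
σ = (1, 3, 2): (-6) + 11 + 10 = 15
σ = (2, 1, 3): 12 + 7 + 5 = 24
σ = (2, 3, 1): 12 + 11 + (-9) = 14
σ = (3, 1, 2): 29 + 7 + 10 = 46
σ = (3, 2, 1): 29 + 26 + (-9) = 46
Optimal value attained by: σ = (2, 3, 1).
Answer: det⊕(A) = 14; verdict: NONSINGULAR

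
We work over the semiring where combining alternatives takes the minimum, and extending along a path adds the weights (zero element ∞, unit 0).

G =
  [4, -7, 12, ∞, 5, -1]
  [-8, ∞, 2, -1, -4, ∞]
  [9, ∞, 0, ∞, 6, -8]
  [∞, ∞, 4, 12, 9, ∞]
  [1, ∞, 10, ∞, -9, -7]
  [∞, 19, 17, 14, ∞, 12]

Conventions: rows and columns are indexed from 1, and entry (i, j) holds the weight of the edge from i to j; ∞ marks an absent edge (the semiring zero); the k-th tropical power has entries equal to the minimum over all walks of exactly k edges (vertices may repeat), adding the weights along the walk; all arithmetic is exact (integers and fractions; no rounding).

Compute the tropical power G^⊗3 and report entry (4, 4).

G^⊗2:
  [-15, -3, -5, -8, -11, -2]
  [-4, -15, 2, 11, -13, -11]
  [7, 2, 0, 6, -3, -8]
  [10, ∞, 4, 24, 0, -4]
  [-8, -6, 1, 7, -18, -16]
  [11, 31, 17, 18, 15, 9]
G^⊗3:
  [-11, -22, -5, -4, -20, -18]
  [-23, -11, -13, -16, -22, -20]
  [-6, 0, 0, 1, -12, -10]
  [1, 3, 4, 10, -9, -7]
  [-17, -15, -8, -7, -27, -25]
  [15, 4, 17, 23, 6, 8]
Key observation: the optimum is the walk 4->3->6->4, with weight 4 + (-8) + 14 = 10.
Optimal value attained by: walk 4->3->6->4.
Answer: (G^⊗3)[4][4] = 10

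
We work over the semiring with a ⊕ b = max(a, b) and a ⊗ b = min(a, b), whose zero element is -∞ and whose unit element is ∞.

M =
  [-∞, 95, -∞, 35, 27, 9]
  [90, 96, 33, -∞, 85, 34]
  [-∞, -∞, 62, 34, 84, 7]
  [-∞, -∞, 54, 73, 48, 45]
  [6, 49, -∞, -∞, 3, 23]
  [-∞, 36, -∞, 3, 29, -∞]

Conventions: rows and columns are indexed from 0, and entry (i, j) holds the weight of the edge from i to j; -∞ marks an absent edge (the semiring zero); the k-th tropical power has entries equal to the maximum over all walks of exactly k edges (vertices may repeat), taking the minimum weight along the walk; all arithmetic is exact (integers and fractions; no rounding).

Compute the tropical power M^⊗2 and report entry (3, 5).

M^⊗2:
  [90, 95, 35, 35, 85, 35]
  [90, 96, 33, 35, 85, 34]
  [6, 49, 62, 34, 62, 34]
  [6, 48, 54, 73, 54, 45]
  [49, 49, 33, 6, 49, 34]
  [36, 36, 33, 3, 36, 34]
Key observation: the optimum is the walk 3->3->5, with weight 73 min 45 = 45.
Optimal value attained by: walk 3->3->5.
Answer: (M^⊗2)[3][5] = 45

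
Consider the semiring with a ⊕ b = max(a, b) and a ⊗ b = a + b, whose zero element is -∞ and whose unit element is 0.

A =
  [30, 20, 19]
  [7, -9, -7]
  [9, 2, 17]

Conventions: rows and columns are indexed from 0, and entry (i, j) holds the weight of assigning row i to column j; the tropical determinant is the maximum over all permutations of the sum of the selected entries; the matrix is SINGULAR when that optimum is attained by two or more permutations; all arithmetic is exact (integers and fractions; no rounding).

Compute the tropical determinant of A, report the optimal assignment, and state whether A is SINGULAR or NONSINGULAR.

σ = (0, 1, 2): 30 + (-9) + 17 = 38
σ = (0, 2, 1): 30 + (-7) + 2 = 25
σ = (1, 0, 2): 20 + 7 + 17 = 44
σ = (1, 2, 0): 20 + (-7) + 9 = 22
σ = (2, 0, 1): 19 + 7 + 2 = 28
σ = (2, 1, 0): 19 + (-9) + 9 = 19
Optimal value attained by: σ = (1, 0, 2).
Answer: det⊕(A) = 44; verdict: NONSINGULAR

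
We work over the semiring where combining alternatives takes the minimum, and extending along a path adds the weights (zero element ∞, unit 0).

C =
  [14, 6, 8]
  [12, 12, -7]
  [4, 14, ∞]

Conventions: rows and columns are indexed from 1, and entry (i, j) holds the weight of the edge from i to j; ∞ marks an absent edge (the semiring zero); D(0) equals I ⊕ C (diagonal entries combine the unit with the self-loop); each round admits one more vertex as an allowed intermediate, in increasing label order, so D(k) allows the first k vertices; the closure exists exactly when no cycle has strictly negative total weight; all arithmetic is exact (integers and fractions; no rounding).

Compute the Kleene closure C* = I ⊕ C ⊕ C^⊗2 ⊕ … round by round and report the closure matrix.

D(0):
  [0, 6, 8]
  [12, 0, -7]
  [4, 14, 0]
D(1):
  [0, 6, 8]
  [12, 0, -7]
  [4, 10, 0]
D(2):
  [0, 6, -1]
  [12, 0, -7]
  [4, 10, 0]
D(3):
  [0, 6, -1]
  [-3, 0, -7]
  [4, 10, 0]
Answer: C* = [[0, 6, -1], [-3, 0, -7], [4, 10, 0]]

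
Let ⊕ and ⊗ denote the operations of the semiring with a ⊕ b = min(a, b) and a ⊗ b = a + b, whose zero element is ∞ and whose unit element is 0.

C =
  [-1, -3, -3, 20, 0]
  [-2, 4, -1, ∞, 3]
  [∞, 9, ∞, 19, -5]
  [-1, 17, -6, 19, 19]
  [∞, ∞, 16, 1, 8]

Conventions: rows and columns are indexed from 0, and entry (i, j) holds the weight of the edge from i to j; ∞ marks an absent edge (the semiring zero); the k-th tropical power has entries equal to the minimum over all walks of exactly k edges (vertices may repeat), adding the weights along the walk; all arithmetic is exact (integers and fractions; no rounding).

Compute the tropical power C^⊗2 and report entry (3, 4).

C^⊗2:
  [-5, -4, -4, 1, -8]
  [-3, -5, -5, 4, -6]
  [7, 13, 8, -4, 3]
  [-2, -4, -4, 13, -11]
  [0, 18, -5, 9, 11]
Key observation: the optimum is the walk 3->2->4, with weight (-6) + (-5) = -11.
Optimal value attained by: walk 3->2->4.
Answer: (C^⊗2)[3][4] = -11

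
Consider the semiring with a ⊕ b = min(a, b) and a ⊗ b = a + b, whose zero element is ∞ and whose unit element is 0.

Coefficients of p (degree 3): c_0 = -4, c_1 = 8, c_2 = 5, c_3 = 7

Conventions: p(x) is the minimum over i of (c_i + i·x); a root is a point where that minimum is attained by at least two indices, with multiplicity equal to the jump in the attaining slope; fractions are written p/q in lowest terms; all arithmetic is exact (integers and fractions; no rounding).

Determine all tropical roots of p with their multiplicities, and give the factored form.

hull edge (i=0, c=-4) to (i=3, c=7): slope 11/3, span 3
Factored form: p(x) = 7 ⊗ (x ⊕ (-11/3)) ⊗ (x ⊕ (-11/3)) ⊗ (x ⊕ (-11/3))
Answer: roots = -11/3 (mult 3)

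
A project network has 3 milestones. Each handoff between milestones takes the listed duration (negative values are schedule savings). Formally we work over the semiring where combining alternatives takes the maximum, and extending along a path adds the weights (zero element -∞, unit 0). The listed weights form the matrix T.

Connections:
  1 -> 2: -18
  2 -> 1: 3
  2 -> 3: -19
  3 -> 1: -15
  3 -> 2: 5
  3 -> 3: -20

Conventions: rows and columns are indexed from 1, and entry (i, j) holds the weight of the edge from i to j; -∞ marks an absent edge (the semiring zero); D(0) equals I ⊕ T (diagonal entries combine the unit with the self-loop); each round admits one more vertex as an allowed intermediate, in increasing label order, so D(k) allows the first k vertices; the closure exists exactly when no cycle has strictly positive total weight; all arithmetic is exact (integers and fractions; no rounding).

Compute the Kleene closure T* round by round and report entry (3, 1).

D(0):
  [0, -18, -∞]
  [3, 0, -19]
  [-15, 5, 0]
D(1):
  [0, -18, -∞]
  [3, 0, -19]
  [-15, 5, 0]
D(2):
  [0, -18, -37]
  [3, 0, -19]
  [8, 5, 0]
D(3):
  [0, -18, -37]
  [3, 0, -19]
  [8, 5, 0]
Answer: T*[3][1] = 8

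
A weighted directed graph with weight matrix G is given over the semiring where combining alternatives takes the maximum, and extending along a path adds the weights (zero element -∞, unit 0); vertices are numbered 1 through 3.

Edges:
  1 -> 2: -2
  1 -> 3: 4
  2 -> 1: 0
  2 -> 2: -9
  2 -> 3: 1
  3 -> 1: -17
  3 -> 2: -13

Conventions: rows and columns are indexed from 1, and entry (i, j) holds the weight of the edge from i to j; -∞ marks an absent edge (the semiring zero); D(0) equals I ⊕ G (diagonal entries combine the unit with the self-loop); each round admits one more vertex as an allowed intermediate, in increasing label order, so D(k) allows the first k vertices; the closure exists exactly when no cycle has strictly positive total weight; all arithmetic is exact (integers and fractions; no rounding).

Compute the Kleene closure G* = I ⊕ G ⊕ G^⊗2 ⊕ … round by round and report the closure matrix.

D(0):
  [0, -2, 4]
  [0, 0, 1]
  [-17, -13, 0]
D(1):
  [0, -2, 4]
  [0, 0, 4]
  [-17, -13, 0]
D(2):
  [0, -2, 4]
  [0, 0, 4]
  [-13, -13, 0]
D(3):
  [0, -2, 4]
  [0, 0, 4]
  [-13, -13, 0]
Answer: G* = [[0, -2, 4], [0, 0, 4], [-13, -13, 0]]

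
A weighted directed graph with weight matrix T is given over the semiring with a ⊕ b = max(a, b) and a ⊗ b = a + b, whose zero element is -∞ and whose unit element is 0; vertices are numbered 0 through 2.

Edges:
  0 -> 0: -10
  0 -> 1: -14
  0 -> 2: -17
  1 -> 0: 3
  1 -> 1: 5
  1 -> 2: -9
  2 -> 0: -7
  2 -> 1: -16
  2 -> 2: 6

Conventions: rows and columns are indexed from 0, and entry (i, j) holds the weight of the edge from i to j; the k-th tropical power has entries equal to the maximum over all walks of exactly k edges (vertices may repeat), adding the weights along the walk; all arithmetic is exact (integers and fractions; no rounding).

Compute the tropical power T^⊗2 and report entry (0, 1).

T^⊗2:
  [-11, -9, -11]
  [8, 10, -3]
  [-1, -10, 12]
Key observation: the optimum is the walk 0->1->1, with weight (-14) + 5 = -9.
Optimal value attained by: walk 0->1->1.
Answer: (T^⊗2)[0][1] = -9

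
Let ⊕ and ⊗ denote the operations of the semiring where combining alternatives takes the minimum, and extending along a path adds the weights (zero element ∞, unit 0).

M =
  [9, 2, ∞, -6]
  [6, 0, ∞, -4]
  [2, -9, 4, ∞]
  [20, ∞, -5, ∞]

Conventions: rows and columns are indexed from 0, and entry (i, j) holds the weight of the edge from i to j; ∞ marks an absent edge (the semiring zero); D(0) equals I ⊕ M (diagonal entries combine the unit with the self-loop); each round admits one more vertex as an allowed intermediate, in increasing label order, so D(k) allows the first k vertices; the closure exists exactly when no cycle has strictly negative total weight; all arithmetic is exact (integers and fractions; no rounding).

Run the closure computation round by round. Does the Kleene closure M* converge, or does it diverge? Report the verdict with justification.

D(0):
  [0, 2, ∞, -6]
  [6, 0, ∞, -4]
  [2, -9, 0, ∞]
  [20, ∞, -5, 0]
D(1):
  [0, 2, ∞, -6]
  [6, 0, ∞, -4]
  [2, -9, 0, -4]
  [20, 22, -5, 0]
D(2):
  [0, 2, ∞, -6]
  [6, 0, ∞, -4]
  [-3, -9, 0, -13]
  [20, 22, -5, 0]
Detection: at round 3, diagonal entry (3, 3) turns strictly negative.
Key observation: the cycle 3->2->0->1->3 has total weight (-5) + 2 + 2 + (-4), which is strictly negative.
Answer: DIVERGES — negative cycle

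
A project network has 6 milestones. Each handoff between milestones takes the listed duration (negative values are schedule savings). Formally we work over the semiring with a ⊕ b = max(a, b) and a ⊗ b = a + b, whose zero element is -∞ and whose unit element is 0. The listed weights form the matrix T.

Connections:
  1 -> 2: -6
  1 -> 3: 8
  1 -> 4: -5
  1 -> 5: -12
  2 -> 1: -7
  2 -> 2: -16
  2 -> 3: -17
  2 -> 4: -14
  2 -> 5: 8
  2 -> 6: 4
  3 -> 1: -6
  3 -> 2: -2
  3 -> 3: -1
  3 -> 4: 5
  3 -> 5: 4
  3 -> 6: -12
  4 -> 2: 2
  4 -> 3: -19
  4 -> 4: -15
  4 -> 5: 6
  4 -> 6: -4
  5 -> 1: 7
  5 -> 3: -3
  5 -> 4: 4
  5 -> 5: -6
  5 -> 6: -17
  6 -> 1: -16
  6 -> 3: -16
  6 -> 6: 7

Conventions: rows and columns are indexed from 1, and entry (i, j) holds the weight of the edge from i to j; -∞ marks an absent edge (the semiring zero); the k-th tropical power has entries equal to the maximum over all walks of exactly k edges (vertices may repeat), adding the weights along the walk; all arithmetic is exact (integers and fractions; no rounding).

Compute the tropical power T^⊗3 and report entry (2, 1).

T^⊗2:
  [2, 6, 7, 13, 12, -2]
  [15, -12, 5, 12, 2, 11]
  [11, 7, 2, 8, 11, 2]
  [13, -13, 3, 10, 10, 6]
  [1, 6, 15, 2, 10, 0]
  [-9, -18, -8, -11, -12, 14]
T^⊗3:
  [19, 15, 10, 16, 19, 10]
  [9, 14, 23, 10, 18, 18]
  [18, 10, 19, 15, 15, 11]
  [17, 12, 21, 14, 16, 13]
  [17, 13, 14, 20, 19, 10]
  [-2, -9, -1, -3, -4, 21]
Key observation: the optimum is the walk 2->5->5->1, with weight 8 + (-6) + 7 = 9.
Optimal value attained by: walk 2->5->5->1.
Answer: (T^⊗3)[2][1] = 9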